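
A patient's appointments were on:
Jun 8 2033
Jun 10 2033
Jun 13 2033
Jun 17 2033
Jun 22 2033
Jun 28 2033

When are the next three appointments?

Jul 5 2033, Jul 13 2033, Jul 22 2033

The spacing grows by 1 each time: 2, 3, 4, 5, 6 days.
Next gap: 7 days. Jun 28 2033 + 7 days = Jul 5 2033.
Next gap: 8 days. Jul 5 2033 + 8 days = Jul 13 2033.
Next gap: 9 days. Jul 13 2033 + 9 days = Jul 22 2033.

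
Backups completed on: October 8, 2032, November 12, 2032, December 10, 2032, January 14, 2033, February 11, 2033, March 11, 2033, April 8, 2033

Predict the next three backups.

May 13, 2033; June 10, 2033; July 8, 2033

All dates are Fridays, 35, 28, 35, 28, 28, 28 days apart.
Specifically, the 2nd Friday of each month.
2nd Friday of May 2033: May 13, 2033.
June 2033 — 2nd Friday is June 10, 2033.
2nd Friday of July 2033: July 8, 2033.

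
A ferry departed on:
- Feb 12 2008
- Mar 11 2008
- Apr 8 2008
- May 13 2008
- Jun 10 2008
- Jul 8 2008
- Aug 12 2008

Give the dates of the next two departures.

These are Tuesdays at 28- or 35-day spacing (28, 28, 35, 28, 28, 35).
The pattern: 2nd Tuesday of the month.
September 2008 — 2nd Tuesday is Sep 9 2008.
October 2008 — 2nd Tuesday is Oct 14 2008.

Sep 9 2008, Oct 14 2008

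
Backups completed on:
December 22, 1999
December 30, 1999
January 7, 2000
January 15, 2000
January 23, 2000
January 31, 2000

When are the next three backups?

February 8, 2000; February 16, 2000; February 24, 2000

Gaps between consecutive events: 8, 8, 8, 8, 8 days — a constant 8-day interval.
January 31, 2000 + 8 days = February 8, 2000.
February 8, 2000 + 8 days = February 16, 2000.
February 16, 2000 + 8 days = February 24, 2000.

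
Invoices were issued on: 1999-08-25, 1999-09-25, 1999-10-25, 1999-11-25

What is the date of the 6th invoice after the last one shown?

Gaps: 31, 30, 31 days — not constant. Every event is on the 25th of the month.
Pattern: the 25th of each month.
December 1999: 1999-12-25.
Next: January 2000 → 2000-01-25.
Next: February 2000 → 2000-02-25.
March 2000: 2000-03-25.
Next: April 2000 → 2000-04-25.
Next: May 2000 → 2000-05-25.

2000-05-25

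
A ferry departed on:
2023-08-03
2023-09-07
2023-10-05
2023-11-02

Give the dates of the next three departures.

These are Thursdays at 28- or 35-day spacing (35, 28, 28).
The pattern: 1st Thursday of the month.
December 2023 — 1st Thursday is 2023-12-07.
January 2024 — 1st Thursday is 2024-01-04.
February 2024 — 1st Thursday is 2024-02-01.

2023-12-07, 2024-01-04, 2024-02-01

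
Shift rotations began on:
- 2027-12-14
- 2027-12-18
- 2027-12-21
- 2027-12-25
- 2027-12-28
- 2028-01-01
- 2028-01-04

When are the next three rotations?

Gaps: 4, 3, 4, 3, 4, 3 days — not constant, but cyclic with period 2.
The events fall on every Tuesday and Saturday.
Next Saturday: 2028-01-08.
Next Tuesday: 2028-01-11.
Next Saturday: 2028-01-15.

2028-01-08, 2028-01-11, 2028-01-15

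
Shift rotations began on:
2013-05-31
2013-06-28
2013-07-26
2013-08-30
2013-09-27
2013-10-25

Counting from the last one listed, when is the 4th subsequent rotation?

2014-02-28

All Fridays; the gaps (28, 28, 35, 28, 28) vary with month length.
This is the last Friday of each month.
November 2013 ends with Friday 2013-11-29.
December 2013 ends with Friday 2013-12-27.
January 2014 ends with Friday 2014-01-31.
Last Friday of February 2014: 2014-02-28.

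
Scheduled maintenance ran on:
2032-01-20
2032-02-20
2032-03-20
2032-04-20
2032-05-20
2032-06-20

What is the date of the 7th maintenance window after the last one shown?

Each date is the 20th; the gaps (31, 29, 31, 30, 31) track the month lengths.
The rule is the 20th of each month.
July 2032: 2032-07-20.
Next: August 2032 → 2032-08-20.
September 2032: 2032-09-20.
October 2032: 2032-10-20.
Next: November 2032 → 2032-11-20.
Next: December 2032 → 2032-12-20.
Next: January 2033 → 2033-01-20.

2033-01-20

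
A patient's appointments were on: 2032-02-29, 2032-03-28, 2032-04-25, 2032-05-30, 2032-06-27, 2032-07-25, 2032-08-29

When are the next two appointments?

All Sundays; the gaps (28, 28, 35, 28, 28, 35) vary with month length.
This is the last Sunday of each month.
September 2032 ends with Sunday 2032-09-26.
October 2032 ends with Sunday 2032-10-31.

2032-09-26, 2032-10-31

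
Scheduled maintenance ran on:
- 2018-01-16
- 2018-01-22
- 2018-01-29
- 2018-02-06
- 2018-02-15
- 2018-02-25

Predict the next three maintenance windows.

Gaps: 6, 7, 8, 9, 10 days — each gap is 1 larger than the previous one.
Next gap: 11 days. 2018-02-25 + 11 days = 2018-03-08.
Next gap: 12 days. 2018-03-08 + 12 days = 2018-03-20.
Next gap: 13 days. 2018-03-20 + 13 days = 2018-04-02.

2018-03-08, 2018-03-20, 2018-04-02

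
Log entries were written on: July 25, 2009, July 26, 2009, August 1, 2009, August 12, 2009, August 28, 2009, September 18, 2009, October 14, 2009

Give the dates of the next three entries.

November 14, 2009; December 20, 2009; January 30, 2010

Gaps: 1, 6, 11, 16, 21, 26 days — each gap is 5 larger than the previous one.
Next gap: 31 days. October 14, 2009 + 31 days = November 14, 2009.
Next gap: 36 days. November 14, 2009 + 36 days = December 20, 2009.
Next gap: 41 days. December 20, 2009 + 41 days = January 30, 2010.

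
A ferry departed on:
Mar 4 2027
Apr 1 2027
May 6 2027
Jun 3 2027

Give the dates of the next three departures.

Jul 1 2027, Aug 5 2027, Sep 2 2027

All dates are Thursdays, 28, 35, 28 days apart.
Specifically, the 1st Thursday of each month.
July 2027 — 1st Thursday is Jul 1 2027.
1st Thursday of August 2027: Aug 5 2027.
1st Thursday of September 2027: Sep 2 2027.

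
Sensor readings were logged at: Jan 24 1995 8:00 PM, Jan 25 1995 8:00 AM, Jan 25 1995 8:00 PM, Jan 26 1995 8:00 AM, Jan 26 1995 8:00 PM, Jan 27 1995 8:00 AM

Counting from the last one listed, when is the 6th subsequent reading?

Spacing: 12, 12, 12, 12, 12 h — constant 12 h.
Jan 27 1995 8:00 AM + 12 h = Jan 27 1995 8:00 PM.
Jan 27 1995 8:00 PM + 12 h = Jan 28 1995 8:00 AM.
Jan 28 1995 8:00 AM + 12 h = Jan 28 1995 8:00 PM.
Jan 28 1995 8:00 PM + 12 h = Jan 29 1995 8:00 AM.
Jan 29 1995 8:00 AM + 12 h = Jan 29 1995 8:00 PM.
Jan 29 1995 8:00 PM + 12 h = Jan 30 1995 8:00 AM.

Jan 30 1995 8:00 AM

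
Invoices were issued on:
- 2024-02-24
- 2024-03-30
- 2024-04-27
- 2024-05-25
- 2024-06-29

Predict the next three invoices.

2024-07-27, 2024-08-31, 2024-09-28

All Saturdays; the gaps (35, 28, 28, 35) vary with month length.
This is the last Saturday of each month.
Last Saturday of July 2024: 2024-07-27.
Last Saturday of August 2024: 2024-08-31.
Last Saturday of September 2024: 2024-09-28.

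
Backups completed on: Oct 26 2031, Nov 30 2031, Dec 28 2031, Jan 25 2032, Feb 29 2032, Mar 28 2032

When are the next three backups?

Apr 25 2032, May 30 2032, Jun 27 2032

Every date is a Sunday; gaps 35, 28, 28, 35, 28 days.
Each is the last Sunday of its month (at least one falls on the 29th or later, ruling out '4th Sunday').
Last Sunday of April 2032: Apr 25 2032.
Last Sunday of May 2032: May 30 2032.
Last Sunday of June 2032: Jun 27 2032.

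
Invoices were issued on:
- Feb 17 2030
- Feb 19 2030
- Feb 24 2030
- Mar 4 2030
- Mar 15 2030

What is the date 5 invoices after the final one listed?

Gaps: 2, 5, 8, 11 days — each gap is 3 larger than the previous one.
Next gap: 14 days. Mar 15 2030 + 14 days = Mar 29 2030.
Next gap: 17 days. Mar 29 2030 + 17 days = Apr 15 2030.
Next gap: 20 days. Apr 15 2030 + 20 days = May 5 2030.
Next gap: 23 days. May 5 2030 + 23 days = May 28 2030.
Next gap: 26 days. May 28 2030 + 26 days = Jun 23 2030.

Jun 23 2030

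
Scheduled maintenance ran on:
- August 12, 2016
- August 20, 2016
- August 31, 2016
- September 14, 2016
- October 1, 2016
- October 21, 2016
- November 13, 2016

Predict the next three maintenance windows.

The spacing grows by 3 each time: 8, 11, 14, 17, 20, 23 days.
Next gap: 26 days. November 13, 2016 + 26 days = December 9, 2016.
Next gap: 29 days. December 9, 2016 + 29 days = January 7, 2017.
Next gap: 32 days. January 7, 2017 + 32 days = February 8, 2017.

December 9, 2016; January 7, 2017; February 8, 2017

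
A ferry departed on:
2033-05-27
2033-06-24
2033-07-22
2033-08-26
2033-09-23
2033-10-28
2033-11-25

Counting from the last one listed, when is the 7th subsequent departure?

2034-06-23

These are Fridays at 28- or 35-day spacing (28, 28, 35, 28, 35, 28).
The pattern: 4th Friday of the month.
December 2033 — 4th Friday is 2033-12-23.
January 2034 — 4th Friday is 2034-01-27.
February 2034 — 4th Friday is 2034-02-24.
4th Friday of March 2034: 2034-03-24.
4th Friday of April 2034: 2034-04-28.
May 2034 — 4th Friday is 2034-05-26.
4th Friday of June 2034: 2034-06-23.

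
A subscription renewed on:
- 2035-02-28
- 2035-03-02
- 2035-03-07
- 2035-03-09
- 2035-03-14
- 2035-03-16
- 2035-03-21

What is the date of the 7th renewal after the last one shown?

2035-04-13

Gaps: 2, 5, 2, 5, 2, 5 days — not constant, but cyclic with period 2.
The events fall on every Wednesday and Friday.
Next Friday: 2035-03-23.
The following Wednesday is 2035-03-28.
The following Friday is 2035-03-30.
Next Wednesday: 2035-04-04.
Next Friday: 2035-04-06.
The following Wednesday is 2035-04-11.
Next Friday: 2035-04-13.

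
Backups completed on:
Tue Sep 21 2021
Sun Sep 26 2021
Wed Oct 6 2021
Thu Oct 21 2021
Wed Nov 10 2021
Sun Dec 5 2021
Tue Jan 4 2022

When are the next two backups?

The spacing grows by 5 each time: 5, 10, 15, 20, 25, 30 days.
Next gap: 35 days. Tue Jan 4 2022 + 35 days = Tue Feb 8 2022.
Next gap: 40 days. Tue Feb 8 2022 + 40 days = Sun Mar 20 2022.

Tue Feb 8 2022, Sun Mar 20 2022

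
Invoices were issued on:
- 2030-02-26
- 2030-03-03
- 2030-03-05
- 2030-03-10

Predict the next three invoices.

The gap pattern 5, 2, 5 repeats every 2 events.
These are the Tuesdays and Sundays of each week.
Next Tuesday: 2030-03-12.
The following Sunday is 2030-03-17.
The following Tuesday is 2030-03-19.

2030-03-12, 2030-03-17, 2030-03-19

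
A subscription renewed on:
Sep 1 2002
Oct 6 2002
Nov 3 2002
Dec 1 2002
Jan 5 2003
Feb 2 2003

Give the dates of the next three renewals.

All dates are Sundays, 35, 28, 28, 35, 28 days apart.
Specifically, the 1st Sunday of each month.
1st Sunday of March 2003: Mar 2 2003.
1st Sunday of April 2003: Apr 6 2003.
May 2003 — 1st Sunday is May 4 2003.

Mar 2 2003, Apr 6 2003, May 4 2003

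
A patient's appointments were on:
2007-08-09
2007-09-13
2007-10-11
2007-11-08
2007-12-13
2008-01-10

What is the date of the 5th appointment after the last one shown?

All dates are Thursdays, 35, 28, 28, 35, 28 days apart.
Specifically, the 2nd Thursday of each month.
2nd Thursday of February 2008: 2008-02-14.
March 2008 — 2nd Thursday is 2008-03-13.
2nd Thursday of April 2008: 2008-04-10.
2nd Thursday of May 2008: 2008-05-08.
2nd Thursday of June 2008: 2008-06-12.

2008-06-12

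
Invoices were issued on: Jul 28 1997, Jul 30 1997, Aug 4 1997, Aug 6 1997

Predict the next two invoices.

Gaps: 2, 5, 2 days — not constant, but cyclic with period 2.
The events fall on every Monday and Wednesday.
Next Monday: Aug 11 1997.
The following Wednesday is Aug 13 1997.

Aug 11 1997, Aug 13 1997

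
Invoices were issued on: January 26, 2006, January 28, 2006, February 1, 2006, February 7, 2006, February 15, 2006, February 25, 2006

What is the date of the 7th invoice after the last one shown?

Gaps: 2, 4, 6, 8, 10 days — each gap is 2 larger than the previous one.
Next gap: 12 days. February 25, 2006 + 12 days = March 9, 2006.
Next gap: 14 days. March 9, 2006 + 14 days = March 23, 2006.
Next gap: 16 days. March 23, 2006 + 16 days = April 8, 2006.
Next gap: 18 days. April 8, 2006 + 18 days = April 26, 2006.
Next gap: 20 days. April 26, 2006 + 20 days = May 16, 2006.
Next gap: 22 days. May 16, 2006 + 22 days = June 7, 2006.
Next gap: 24 days. June 7, 2006 + 24 days = July 1, 2006.

July 1, 2006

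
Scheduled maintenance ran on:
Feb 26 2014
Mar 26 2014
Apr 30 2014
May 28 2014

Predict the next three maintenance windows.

Jun 25 2014, Jul 30 2014, Aug 27 2014

All Wednesdays; the gaps (28, 35, 28) vary with month length.
This is the last Wednesday of each month.
Last Wednesday of June 2014: Jun 25 2014.
Last Wednesday of July 2014: Jul 30 2014.
August 2014 ends with Wednesday Aug 27 2014.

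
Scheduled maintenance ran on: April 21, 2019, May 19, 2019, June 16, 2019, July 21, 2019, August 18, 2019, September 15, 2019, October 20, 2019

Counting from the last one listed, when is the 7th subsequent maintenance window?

These are Sundays at 28- or 35-day spacing (28, 28, 35, 28, 28, 35).
The pattern: 3rd Sunday of the month.
November 2019 — 3rd Sunday is November 17, 2019.
3rd Sunday of December 2019: December 15, 2019.
January 2020 — 3rd Sunday is January 19, 2020.
3rd Sunday of February 2020: February 16, 2020.
March 2020 — 3rd Sunday is March 15, 2020.
3rd Sunday of April 2020: April 19, 2020.
3rd Sunday of May 2020: May 17, 2020.

May 17, 2020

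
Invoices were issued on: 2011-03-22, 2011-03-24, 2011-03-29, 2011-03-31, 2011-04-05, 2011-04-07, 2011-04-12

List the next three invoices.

2011-04-14, 2011-04-19, 2011-04-21

Gaps: 2, 5, 2, 5, 2, 5 days — not constant, but cyclic with period 2.
The events fall on every Tuesday and Thursday.
Next Thursday: 2011-04-14.
The following Tuesday is 2011-04-19.
Next Thursday: 2011-04-21.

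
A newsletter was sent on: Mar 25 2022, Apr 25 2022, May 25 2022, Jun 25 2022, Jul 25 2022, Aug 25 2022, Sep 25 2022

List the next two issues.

Oct 25 2022, Nov 25 2022

Gaps: 31, 30, 31, 30, 31, 31 days — not constant. Every event is on the 25th of the month.
Pattern: the 25th of each month.
October 2022: Oct 25 2022.
November 2022: Nov 25 2022.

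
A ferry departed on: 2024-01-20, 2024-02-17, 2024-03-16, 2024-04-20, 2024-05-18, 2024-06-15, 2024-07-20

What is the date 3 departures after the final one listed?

2024-10-19

These are Saturdays at 28- or 35-day spacing (28, 28, 35, 28, 28, 35).
The pattern: 3rd Saturday of the month.
3rd Saturday of August 2024: 2024-08-17.
September 2024 — 3rd Saturday is 2024-09-21.
3rd Saturday of October 2024: 2024-10-19.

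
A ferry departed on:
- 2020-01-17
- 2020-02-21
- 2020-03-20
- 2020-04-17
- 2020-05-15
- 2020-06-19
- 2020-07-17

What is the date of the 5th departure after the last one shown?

These are Fridays at 28- or 35-day spacing (35, 28, 28, 28, 35, 28).
The pattern: 3rd Friday of the month.
August 2020 — 3rd Friday is 2020-08-21.
September 2020 — 3rd Friday is 2020-09-18.
3rd Friday of October 2020: 2020-10-16.
November 2020 — 3rd Friday is 2020-11-20.
December 2020 — 3rd Friday is 2020-12-18.

2020-12-18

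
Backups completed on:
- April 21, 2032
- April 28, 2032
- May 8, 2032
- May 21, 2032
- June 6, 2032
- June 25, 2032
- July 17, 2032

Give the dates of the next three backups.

August 11, 2032; September 8, 2032; October 9, 2032

Intervals are 7, 10, 13, 16, 19, 22 days — an arithmetic progression with common difference 3.
Next gap: 25 days. July 17, 2032 + 25 days = August 11, 2032.
Next gap: 28 days. August 11, 2032 + 28 days = September 8, 2032.
Next gap: 31 days. September 8, 2032 + 31 days = October 9, 2032.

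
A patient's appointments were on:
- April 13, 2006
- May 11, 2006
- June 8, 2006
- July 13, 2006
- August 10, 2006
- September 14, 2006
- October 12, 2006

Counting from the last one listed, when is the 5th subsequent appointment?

March 8, 2007

Gaps: 28, 28, 35, 28, 35, 28 days — a mix of 28 and 35. Every date is a Thursday.
Each is the 2nd Thursday of its month.
2nd Thursday of November 2006: November 9, 2006.
2nd Thursday of December 2006: December 14, 2006.
2nd Thursday of January 2007: January 11, 2007.
February 2007 — 2nd Thursday is February 8, 2007.
2nd Thursday of March 2007: March 8, 2007.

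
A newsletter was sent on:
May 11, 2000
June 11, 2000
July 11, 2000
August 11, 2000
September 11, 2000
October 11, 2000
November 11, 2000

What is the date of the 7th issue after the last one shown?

June 11, 2001

Each date is the 11th; the gaps (31, 30, 31, 31, 30, 31) track the month lengths.
The rule is the 11th of each month.
December 2000: December 11, 2000.
January 2001: January 11, 2001.
Next: February 2001 → February 11, 2001.
March 2001: March 11, 2001.
April 2001: April 11, 2001.
Next: May 2001 → May 11, 2001.
Next: June 2001 → June 11, 2001.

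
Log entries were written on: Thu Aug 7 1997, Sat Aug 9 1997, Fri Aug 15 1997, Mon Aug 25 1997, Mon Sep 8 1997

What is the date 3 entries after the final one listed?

Thu Nov 13 1997

Gaps: 2, 6, 10, 14 days — each gap is 4 larger than the previous one.
Next gap: 18 days. Mon Sep 8 1997 + 18 days = Fri Sep 26 1997.
Next gap: 22 days. Fri Sep 26 1997 + 22 days = Sat Oct 18 1997.
Next gap: 26 days. Sat Oct 18 1997 + 26 days = Thu Nov 13 1997.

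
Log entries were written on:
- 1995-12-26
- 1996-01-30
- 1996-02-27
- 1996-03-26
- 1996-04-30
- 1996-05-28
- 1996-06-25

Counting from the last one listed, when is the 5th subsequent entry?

All Tuesdays; the gaps (35, 28, 28, 35, 28, 28) vary with month length.
This is the last Tuesday of each month.
Last Tuesday of July 1996: 1996-07-30.
Last Tuesday of August 1996: 1996-08-27.
Last Tuesday of September 1996: 1996-09-24.
Last Tuesday of October 1996: 1996-10-29.
Last Tuesday of November 1996: 1996-11-26.

1996-11-26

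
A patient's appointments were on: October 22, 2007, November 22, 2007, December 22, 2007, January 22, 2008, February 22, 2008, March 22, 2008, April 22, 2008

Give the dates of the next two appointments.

May 22, 2008; June 22, 2008

Gaps: 31, 30, 31, 31, 29, 31 days — not constant. Every event is on the 22nd of the month.
Pattern: the 22nd of each month.
Next: May 2008 → May 22, 2008.
Next: June 2008 → June 22, 2008.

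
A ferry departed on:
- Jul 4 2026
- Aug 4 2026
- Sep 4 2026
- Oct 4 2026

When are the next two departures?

Nov 4 2026, Dec 4 2026

Each date is the 4th; the gaps (31, 31, 30) track the month lengths.
The rule is the 4th of each month.
November 2026: Nov 4 2026.
Next: December 2026 → Dec 4 2026.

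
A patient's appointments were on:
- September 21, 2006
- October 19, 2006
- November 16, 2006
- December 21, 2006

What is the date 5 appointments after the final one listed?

These are Thursdays at 28- or 35-day spacing (28, 28, 35).
The pattern: 3rd Thursday of the month.
3rd Thursday of January 2007: January 18, 2007.
February 2007 — 3rd Thursday is February 15, 2007.
3rd Thursday of March 2007: March 15, 2007.
April 2007 — 3rd Thursday is April 19, 2007.
3rd Thursday of May 2007: May 17, 2007.

May 17, 2007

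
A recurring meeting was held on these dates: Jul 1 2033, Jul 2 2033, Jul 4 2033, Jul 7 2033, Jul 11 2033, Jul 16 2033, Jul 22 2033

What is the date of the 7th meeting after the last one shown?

Intervals are 1, 2, 3, 4, 5, 6 days — an arithmetic progression with common difference 1.
Next gap: 7 days. Jul 22 2033 + 7 days = Jul 29 2033.
Next gap: 8 days. Jul 29 2033 + 8 days = Aug 6 2033.
Next gap: 9 days. Aug 6 2033 + 9 days = Aug 15 2033.
Next gap: 10 days. Aug 15 2033 + 10 days = Aug 25 2033.
Next gap: 11 days. Aug 25 2033 + 11 days = Sep 5 2033.
Next gap: 12 days. Sep 5 2033 + 12 days = Sep 17 2033.
Next gap: 13 days. Sep 17 2033 + 13 days = Sep 30 2033.

Sep 30 2033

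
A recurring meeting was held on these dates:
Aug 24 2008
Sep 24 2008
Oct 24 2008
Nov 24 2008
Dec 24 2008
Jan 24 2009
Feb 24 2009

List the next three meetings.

Mar 24 2009, Apr 24 2009, May 24 2009

Each date is the 24th; the gaps (31, 30, 31, 30, 31, 31) track the month lengths.
The rule is the 24th of each month.
Next: March 2009 → Mar 24 2009.
Next: April 2009 → Apr 24 2009.
May 2009: May 24 2009.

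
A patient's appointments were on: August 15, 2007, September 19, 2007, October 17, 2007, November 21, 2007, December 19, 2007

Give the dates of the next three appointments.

Gaps: 35, 28, 35, 28 days — a mix of 28 and 35. Every date is a Wednesday.
Each is the 3rd Wednesday of its month.
January 2008 — 3rd Wednesday is January 16, 2008.
3rd Wednesday of February 2008: February 20, 2008.
March 2008 — 3rd Wednesday is March 19, 2008.

January 16, 2008; February 20, 2008; March 19, 2008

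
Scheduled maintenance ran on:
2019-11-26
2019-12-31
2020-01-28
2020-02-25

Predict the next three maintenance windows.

Every date is a Tuesday; gaps 35, 28, 28 days.
Each is the last Tuesday of its month (at least one falls on the 29th or later, ruling out '4th Tuesday').
March 2020 ends with Tuesday 2020-03-31.
Last Tuesday of April 2020: 2020-04-28.
Last Tuesday of May 2020: 2020-05-26.

2020-03-31, 2020-04-28, 2020-05-26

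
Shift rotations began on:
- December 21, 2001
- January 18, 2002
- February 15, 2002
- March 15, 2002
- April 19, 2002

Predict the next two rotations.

These are Fridays at 28- or 35-day spacing (28, 28, 28, 35).
The pattern: 3rd Friday of the month.
May 2002 — 3rd Friday is May 17, 2002.
3rd Friday of June 2002: June 21, 2002.

May 17, 2002; June 21, 2002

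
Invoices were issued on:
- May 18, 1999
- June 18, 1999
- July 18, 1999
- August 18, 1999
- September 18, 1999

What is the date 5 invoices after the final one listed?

Each date is the 18th; the gaps (31, 30, 31, 31) track the month lengths.
The rule is the 18th of each month.
October 1999: October 18, 1999.
November 1999: November 18, 1999.
December 1999: December 18, 1999.
January 2000: January 18, 2000.
February 2000: February 18, 2000.

February 18, 2000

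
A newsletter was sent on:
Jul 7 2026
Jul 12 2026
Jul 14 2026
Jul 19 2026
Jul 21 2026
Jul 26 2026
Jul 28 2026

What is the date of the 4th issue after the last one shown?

Gaps: 5, 2, 5, 2, 5, 2 days — not constant, but cyclic with period 2.
The events fall on every Tuesday and Sunday.
The following Sunday is Aug 2 2026.
The following Tuesday is Aug 4 2026.
Next Sunday: Aug 9 2026.
Next Tuesday: Aug 11 2026.

Aug 11 2026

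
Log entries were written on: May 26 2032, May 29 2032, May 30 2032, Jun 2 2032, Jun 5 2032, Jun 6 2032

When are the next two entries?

The gap pattern 3, 1, 3, 3, 1 repeats every 3 events.
These are the Wednesdays, Saturdays and Sundays of each week.
The following Wednesday is Jun 9 2032.
Next Saturday: Jun 12 2032.

Jun 9 2032, Jun 12 2032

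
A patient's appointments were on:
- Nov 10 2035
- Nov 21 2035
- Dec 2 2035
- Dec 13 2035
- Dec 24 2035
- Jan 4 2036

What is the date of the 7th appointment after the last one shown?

The spacing is 11, 11, 11, 11, 11 days — always 11 days.
Jan 4 2036 + 11 days = Jan 15 2036.
Jan 15 2036 + 11 days = Jan 26 2036.
Jan 26 2036 + 11 days = Feb 6 2036.
Feb 6 2036 + 11 days = Feb 17 2036.
Feb 17 2036 + 11 days = Feb 28 2036.
Feb 28 2036 + 11 days = Mar 10 2036.
Mar 10 2036 + 11 days = Mar 21 2036.

Mar 21 2036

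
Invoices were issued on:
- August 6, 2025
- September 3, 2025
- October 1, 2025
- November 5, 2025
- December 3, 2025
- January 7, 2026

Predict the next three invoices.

All dates are Wednesdays, 28, 28, 35, 28, 35 days apart.
Specifically, the 1st Wednesday of each month.
1st Wednesday of February 2026: February 4, 2026.
1st Wednesday of March 2026: March 4, 2026.
1st Wednesday of April 2026: April 1, 2026.

February 4, 2026; March 4, 2026; April 1, 2026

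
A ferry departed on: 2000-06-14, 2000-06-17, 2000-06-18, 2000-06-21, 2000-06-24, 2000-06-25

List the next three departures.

The gap pattern 3, 1, 3, 3, 1 repeats every 3 events.
These are the Wednesdays, Saturdays and Sundays of each week.
The following Wednesday is 2000-06-28.
The following Saturday is 2000-07-01.
Next Sunday: 2000-07-02.

2000-06-28, 2000-07-01, 2000-07-02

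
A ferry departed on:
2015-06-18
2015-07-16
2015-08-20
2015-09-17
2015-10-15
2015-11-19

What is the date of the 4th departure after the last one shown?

All dates are Thursdays, 28, 35, 28, 28, 35 days apart.
Specifically, the 3rd Thursday of each month.
3rd Thursday of December 2015: 2015-12-17.
January 2016 — 3rd Thursday is 2016-01-21.
3rd Thursday of February 2016: 2016-02-18.
March 2016 — 3rd Thursday is 2016-03-17.

2016-03-17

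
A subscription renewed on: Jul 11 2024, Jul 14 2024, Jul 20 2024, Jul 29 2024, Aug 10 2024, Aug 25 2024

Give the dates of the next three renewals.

Gaps: 3, 6, 9, 12, 15 days — each gap is 3 larger than the previous one.
Next gap: 18 days. Aug 25 2024 + 18 days = Sep 12 2024.
Next gap: 21 days. Sep 12 2024 + 21 days = Oct 3 2024.
Next gap: 24 days. Oct 3 2024 + 24 days = Oct 27 2024.

Sep 12 2024, Oct 3 2024, Oct 27 2024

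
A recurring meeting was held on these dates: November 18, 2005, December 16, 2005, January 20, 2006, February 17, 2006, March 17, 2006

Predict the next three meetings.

All dates are Fridays, 28, 35, 28, 28 days apart.
Specifically, the 3rd Friday of each month.
3rd Friday of April 2006: April 21, 2006.
3rd Friday of May 2006: May 19, 2006.
June 2006 — 3rd Friday is June 16, 2006.

April 21, 2006; May 19, 2006; June 16, 2006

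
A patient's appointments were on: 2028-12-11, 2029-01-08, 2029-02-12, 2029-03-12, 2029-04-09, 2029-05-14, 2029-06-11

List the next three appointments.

2029-07-09, 2029-08-13, 2029-09-10

These are Mondays at 28- or 35-day spacing (28, 35, 28, 28, 35, 28).
The pattern: 2nd Monday of the month.
2nd Monday of July 2029: 2029-07-09.
2nd Monday of August 2029: 2029-08-13.
September 2029 — 2nd Monday is 2029-09-10.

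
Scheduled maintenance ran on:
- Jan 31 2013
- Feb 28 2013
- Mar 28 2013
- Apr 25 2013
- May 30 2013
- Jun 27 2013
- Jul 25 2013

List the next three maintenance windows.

Aug 29 2013, Sep 26 2013, Oct 31 2013

These are Thursdays with 28, 28, 28, 35, 28, 28-day gaps.
Each is the final Thursday of its month — Jan 31 2013 is past the 28th, so '4th Thursday' doesn't fit.
August 2013 ends with Thursday Aug 29 2013.
Last Thursday of September 2013: Sep 26 2013.
Last Thursday of October 2013: Oct 31 2013.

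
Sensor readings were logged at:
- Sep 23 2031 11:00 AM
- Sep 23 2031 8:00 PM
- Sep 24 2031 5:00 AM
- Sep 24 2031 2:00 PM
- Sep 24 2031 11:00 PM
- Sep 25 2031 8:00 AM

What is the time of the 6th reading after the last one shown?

Sep 27 2031 2:00 PM

The interval is a steady 9 hours (9, 9, 9, 9, 9).
Sep 25 2031 8:00 AM + 9 h = Sep 25 2031 5:00 PM.
Sep 25 2031 5:00 PM + 9 h = Sep 26 2031 2:00 AM.
Sep 26 2031 2:00 AM + 9 h = Sep 26 2031 11:00 AM.
Sep 26 2031 11:00 AM + 9 h = Sep 26 2031 8:00 PM.
Sep 26 2031 8:00 PM + 9 h = Sep 27 2031 5:00 AM.
Sep 27 2031 5:00 AM + 9 h = Sep 27 2031 2:00 PM.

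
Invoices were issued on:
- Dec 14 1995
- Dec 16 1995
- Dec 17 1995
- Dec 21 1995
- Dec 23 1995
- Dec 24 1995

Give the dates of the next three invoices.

Dec 28 1995, Dec 30 1995, Dec 31 1995

The gap pattern 2, 1, 4, 2, 1 repeats every 3 events.
These are the Thursdays, Saturdays and Sundays of each week.
The following Thursday is Dec 28 1995.
The following Saturday is Dec 30 1995.
The following Sunday is Dec 31 1995.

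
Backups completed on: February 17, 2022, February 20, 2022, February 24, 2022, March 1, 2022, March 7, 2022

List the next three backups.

March 14, 2022; March 22, 2022; March 31, 2022

Intervals are 3, 4, 5, 6 days — an arithmetic progression with common difference 1.
Next gap: 7 days. March 7, 2022 + 7 days = March 14, 2022.
Next gap: 8 days. March 14, 2022 + 8 days = March 22, 2022.
Next gap: 9 days. March 22, 2022 + 9 days = March 31, 2022.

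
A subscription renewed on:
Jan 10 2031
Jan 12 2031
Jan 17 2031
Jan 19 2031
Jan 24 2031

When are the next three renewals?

Jan 26 2031, Jan 31 2031, Feb 2 2031

Gaps: 2, 5, 2, 5 days — not constant, but cyclic with period 2.
The events fall on every Friday and Sunday.
Next Sunday: Jan 26 2031.
Next Friday: Jan 31 2031.
The following Sunday is Feb 2 2031.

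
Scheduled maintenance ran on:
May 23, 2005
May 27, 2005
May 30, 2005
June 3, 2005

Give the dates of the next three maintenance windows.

June 6, 2005; June 10, 2005; June 13, 2005

Every event lands on a Monday or Friday (gaps cycle 4, 3, 4).
So the schedule is: every Monday and Friday.
Next Monday: June 6, 2005.
The following Friday is June 10, 2005.
The following Monday is June 13, 2005.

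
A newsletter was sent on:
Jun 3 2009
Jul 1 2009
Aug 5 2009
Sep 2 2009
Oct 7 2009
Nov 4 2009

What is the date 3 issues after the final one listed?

Gaps: 28, 35, 28, 35, 28 days — a mix of 28 and 35. Every date is a Wednesday.
Each is the 1st Wednesday of its month.
December 2009 — 1st Wednesday is Dec 2 2009.
1st Wednesday of January 2010: Jan 6 2010.
1st Wednesday of February 2010: Feb 3 2010.

Feb 3 2010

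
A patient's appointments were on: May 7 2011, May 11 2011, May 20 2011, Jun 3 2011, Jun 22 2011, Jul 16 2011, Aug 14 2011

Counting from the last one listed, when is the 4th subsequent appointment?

Intervals are 4, 9, 14, 19, 24, 29 days — an arithmetic progression with common difference 5.
Next gap: 34 days. Aug 14 2011 + 34 days = Sep 17 2011.
Next gap: 39 days. Sep 17 2011 + 39 days = Oct 26 2011.
Next gap: 44 days. Oct 26 2011 + 44 days = Dec 9 2011.
Next gap: 49 days. Dec 9 2011 + 49 days = Jan 27 2012.

Jan 27 2012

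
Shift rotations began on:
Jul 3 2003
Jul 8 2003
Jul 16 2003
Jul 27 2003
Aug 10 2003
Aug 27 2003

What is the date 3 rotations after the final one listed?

Intervals are 5, 8, 11, 14, 17 days — an arithmetic progression with common difference 3.
Next gap: 20 days. Aug 27 2003 + 20 days = Sep 16 2003.
Next gap: 23 days. Sep 16 2003 + 23 days = Oct 9 2003.
Next gap: 26 days. Oct 9 2003 + 26 days = Nov 4 2003.

Nov 4 2003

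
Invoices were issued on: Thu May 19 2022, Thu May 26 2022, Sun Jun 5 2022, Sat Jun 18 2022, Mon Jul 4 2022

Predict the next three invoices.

The spacing grows by 3 each time: 7, 10, 13, 16 days.
Next gap: 19 days. Mon Jul 4 2022 + 19 days = Sat Jul 23 2022.
Next gap: 22 days. Sat Jul 23 2022 + 22 days = Sun Aug 14 2022.
Next gap: 25 days. Sun Aug 14 2022 + 25 days = Thu Sep 8 2022.

Sat Jul 23 2022, Sun Aug 14 2022, Thu Sep 8 2022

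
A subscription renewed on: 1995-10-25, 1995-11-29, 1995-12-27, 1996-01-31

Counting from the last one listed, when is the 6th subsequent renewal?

1996-07-31

These are Wednesdays with 35, 28, 35-day gaps.
Each is the final Wednesday of its month — 1995-11-29 is past the 28th, so '4th Wednesday' doesn't fit.
February 1996 ends with Wednesday 1996-02-28.
Last Wednesday of March 1996: 1996-03-27.
April 1996 ends with Wednesday 1996-04-24.
May 1996 ends with Wednesday 1996-05-29.
Last Wednesday of June 1996: 1996-06-26.
Last Wednesday of July 1996: 1996-07-31.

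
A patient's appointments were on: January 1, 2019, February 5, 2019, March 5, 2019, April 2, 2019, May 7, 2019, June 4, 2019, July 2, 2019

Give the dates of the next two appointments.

These are Tuesdays at 28- or 35-day spacing (35, 28, 28, 35, 28, 28).
The pattern: 1st Tuesday of the month.
August 2019 — 1st Tuesday is August 6, 2019.
September 2019 — 1st Tuesday is September 3, 2019.

August 6, 2019; September 3, 2019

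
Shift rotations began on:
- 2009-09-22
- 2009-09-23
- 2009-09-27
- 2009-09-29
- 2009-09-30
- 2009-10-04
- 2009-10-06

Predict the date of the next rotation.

2009-10-07

The gap pattern 1, 4, 2, 1, 4, 2 repeats every 3 events.
These are the Tuesdays, Wednesdays and Sundays of each week.
Next Wednesday: 2009-10-07.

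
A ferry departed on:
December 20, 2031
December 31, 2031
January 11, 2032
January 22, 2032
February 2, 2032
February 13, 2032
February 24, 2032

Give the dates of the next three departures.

Gaps between consecutive events: 11, 11, 11, 11, 11, 11 days — a constant 11-day interval.
February 24, 2032 + 11 days = March 6, 2032.
March 6, 2032 + 11 days = March 17, 2032.
March 17, 2032 + 11 days = March 28, 2032.

March 6, 2032; March 17, 2032; March 28, 2032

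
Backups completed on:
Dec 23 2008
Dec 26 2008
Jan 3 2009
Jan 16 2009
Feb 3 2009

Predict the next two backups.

Feb 26 2009, Mar 26 2009

The spacing grows by 5 each time: 3, 8, 13, 18 days.
Next gap: 23 days. Feb 3 2009 + 23 days = Feb 26 2009.
Next gap: 28 days. Feb 26 2009 + 28 days = Mar 26 2009.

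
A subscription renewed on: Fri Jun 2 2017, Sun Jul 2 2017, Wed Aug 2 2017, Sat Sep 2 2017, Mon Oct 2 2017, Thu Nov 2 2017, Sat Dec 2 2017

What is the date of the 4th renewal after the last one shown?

Gaps: 30, 31, 31, 30, 31, 30 days — not constant. Every event is on the 2nd of the month.
Pattern: the 2nd of each month.
Next: January 2018 → Tue Jan 2 2018.
Next: February 2018 → Fri Feb 2 2018.
March 2018: Fri Mar 2 2018.
April 2018: Mon Apr 2 2018.

Mon Apr 2 2018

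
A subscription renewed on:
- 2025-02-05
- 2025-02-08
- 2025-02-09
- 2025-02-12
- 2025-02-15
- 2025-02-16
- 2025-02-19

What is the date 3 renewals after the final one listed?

2025-02-26

Every event lands on a Wednesday or Saturday or Sunday (gaps cycle 3, 1, 3, 3, 1, 3).
So the schedule is: every Wednesday, Saturday and Sunday.
The following Saturday is 2025-02-22.
The following Sunday is 2025-02-23.
Next Wednesday: 2025-02-26.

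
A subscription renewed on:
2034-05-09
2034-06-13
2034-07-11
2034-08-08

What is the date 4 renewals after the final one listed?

These are Tuesdays at 28- or 35-day spacing (35, 28, 28).
The pattern: 2nd Tuesday of the month.
2nd Tuesday of September 2034: 2034-09-12.
October 2034 — 2nd Tuesday is 2034-10-10.
2nd Tuesday of November 2034: 2034-11-14.
December 2034 — 2nd Tuesday is 2034-12-12.

2034-12-12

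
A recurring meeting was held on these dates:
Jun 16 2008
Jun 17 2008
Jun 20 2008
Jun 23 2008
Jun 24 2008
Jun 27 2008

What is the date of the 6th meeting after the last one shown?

Gaps: 1, 3, 3, 1, 3 days — not constant, but cyclic with period 3.
The events fall on every Monday, Tuesday and Friday.
The following Monday is Jun 30 2008.
The following Tuesday is Jul 1 2008.
The following Friday is Jul 4 2008.
Next Monday: Jul 7 2008.
Next Tuesday: Jul 8 2008.
The following Friday is Jul 11 2008.

Jul 11 2008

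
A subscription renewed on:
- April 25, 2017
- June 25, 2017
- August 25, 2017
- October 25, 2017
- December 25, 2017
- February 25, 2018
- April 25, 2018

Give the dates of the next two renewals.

Gaps: 61, 61, 61, 61, 62, 59 days — not constant. Every event is on the 25th of the month.
Pattern: the 25th of every 2 months.
June 2018: June 25, 2018.
August 2018: August 25, 2018.

June 25, 2018; August 25, 2018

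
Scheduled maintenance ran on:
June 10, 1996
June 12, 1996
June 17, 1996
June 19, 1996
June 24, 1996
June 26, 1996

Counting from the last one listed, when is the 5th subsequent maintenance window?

July 15, 1996

Gaps: 2, 5, 2, 5, 2 days — not constant, but cyclic with period 2.
The events fall on every Monday and Wednesday.
Next Monday: July 1, 1996.
Next Wednesday: July 3, 1996.
Next Monday: July 8, 1996.
The following Wednesday is July 10, 1996.
Next Monday: July 15, 1996.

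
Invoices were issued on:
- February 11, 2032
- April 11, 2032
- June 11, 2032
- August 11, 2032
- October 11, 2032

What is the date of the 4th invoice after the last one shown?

Each date is the 11th; the gaps (60, 61, 61, 61) track the month lengths.
The rule is the 11th of every 2 months.
Next: December 2032 → December 11, 2032.
February 2033: February 11, 2033.
April 2033: April 11, 2033.
June 2033: June 11, 2033.

June 11, 2033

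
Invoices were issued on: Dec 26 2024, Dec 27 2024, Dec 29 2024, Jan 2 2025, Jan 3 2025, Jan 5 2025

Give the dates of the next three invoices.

Jan 9 2025, Jan 10 2025, Jan 12 2025

Every event lands on a Thursday or Friday or Sunday (gaps cycle 1, 2, 4, 1, 2).
So the schedule is: every Thursday, Friday and Sunday.
The following Thursday is Jan 9 2025.
The following Friday is Jan 10 2025.
The following Sunday is Jan 12 2025.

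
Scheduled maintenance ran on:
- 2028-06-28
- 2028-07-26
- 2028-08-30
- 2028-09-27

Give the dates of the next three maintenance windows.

2028-10-25, 2028-11-29, 2028-12-27

These are Wednesdays with 28, 35, 28-day gaps.
Each is the final Wednesday of its month — 2028-08-30 is past the 28th, so '4th Wednesday' doesn't fit.
October 2028 ends with Wednesday 2028-10-25.
November 2028 ends with Wednesday 2028-11-29.
December 2028 ends with Wednesday 2028-12-27.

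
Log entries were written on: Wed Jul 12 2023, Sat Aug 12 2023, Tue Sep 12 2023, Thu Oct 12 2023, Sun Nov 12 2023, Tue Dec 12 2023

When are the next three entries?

Fri Jan 12 2024, Mon Feb 12 2024, Tue Mar 12 2024

Each date is the 12th; the gaps (31, 31, 30, 31, 30) track the month lengths.
The rule is the 12th of each month.
Next: January 2024 → Fri Jan 12 2024.
February 2024: Mon Feb 12 2024.
March 2024: Tue Mar 12 2024.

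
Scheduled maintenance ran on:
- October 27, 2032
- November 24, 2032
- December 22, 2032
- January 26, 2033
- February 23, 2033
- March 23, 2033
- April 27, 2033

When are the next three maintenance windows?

These are Wednesdays at 28- or 35-day spacing (28, 28, 35, 28, 28, 35).
The pattern: 4th Wednesday of the month.
4th Wednesday of May 2033: May 25, 2033.
4th Wednesday of June 2033: June 22, 2033.
4th Wednesday of July 2033: July 27, 2033.

May 25, 2033; June 22, 2033; July 27, 2033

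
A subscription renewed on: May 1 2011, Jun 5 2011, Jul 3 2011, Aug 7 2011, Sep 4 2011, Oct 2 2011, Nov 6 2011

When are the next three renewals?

These are Sundays at 28- or 35-day spacing (35, 28, 35, 28, 28, 35).
The pattern: 1st Sunday of the month.
December 2011 — 1st Sunday is Dec 4 2011.
January 2012 — 1st Sunday is Jan 1 2012.
February 2012 — 1st Sunday is Feb 5 2012.

Dec 4 2011, Jan 1 2012, Feb 5 2012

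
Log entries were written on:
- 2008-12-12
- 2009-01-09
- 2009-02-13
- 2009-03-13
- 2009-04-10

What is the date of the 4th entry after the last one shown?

2009-08-14

Gaps: 28, 35, 28, 28 days — a mix of 28 and 35. Every date is a Friday.
Each is the 2nd Friday of its month.
2nd Friday of May 2009: 2009-05-08.
2nd Friday of June 2009: 2009-06-12.
2nd Friday of July 2009: 2009-07-10.
August 2009 — 2nd Friday is 2009-08-14.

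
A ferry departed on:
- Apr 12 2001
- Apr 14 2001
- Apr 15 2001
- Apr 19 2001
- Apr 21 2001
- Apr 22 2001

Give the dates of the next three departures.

Apr 26 2001, Apr 28 2001, Apr 29 2001

The gap pattern 2, 1, 4, 2, 1 repeats every 3 events.
These are the Thursdays, Saturdays and Sundays of each week.
The following Thursday is Apr 26 2001.
The following Saturday is Apr 28 2001.
The following Sunday is Apr 29 2001.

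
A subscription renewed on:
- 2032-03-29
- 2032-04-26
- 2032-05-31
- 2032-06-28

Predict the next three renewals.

2032-07-26, 2032-08-30, 2032-09-27

These are Mondays with 28, 35, 28-day gaps.
Each is the final Monday of its month — 2032-03-29 is past the 28th, so '4th Monday' doesn't fit.
July 2032 ends with Monday 2032-07-26.
Last Monday of August 2032: 2032-08-30.
Last Monday of September 2032: 2032-09-27.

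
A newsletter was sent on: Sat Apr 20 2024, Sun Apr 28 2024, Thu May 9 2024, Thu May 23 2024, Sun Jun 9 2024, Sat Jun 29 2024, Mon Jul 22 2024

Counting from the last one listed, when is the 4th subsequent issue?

Thu Nov 21 2024

The spacing grows by 3 each time: 8, 11, 14, 17, 20, 23 days.
Next gap: 26 days. Mon Jul 22 2024 + 26 days = Sat Aug 17 2024.
Next gap: 29 days. Sat Aug 17 2024 + 29 days = Sun Sep 15 2024.
Next gap: 32 days. Sun Sep 15 2024 + 32 days = Thu Oct 17 2024.
Next gap: 35 days. Thu Oct 17 2024 + 35 days = Thu Nov 21 2024.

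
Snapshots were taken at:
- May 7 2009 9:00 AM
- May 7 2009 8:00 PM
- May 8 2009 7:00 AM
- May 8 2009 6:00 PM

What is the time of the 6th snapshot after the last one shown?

Gaps: 11, 11, 11 hours — each event is 11 hours after the previous one.
May 8 2009 6:00 PM + 11 h = May 9 2009 5:00 AM.
May 9 2009 5:00 AM + 11 h = May 9 2009 4:00 PM.
May 9 2009 4:00 PM + 11 h = May 10 2009 3:00 AM.
May 10 2009 3:00 AM + 11 h = May 10 2009 2:00 PM.
May 10 2009 2:00 PM + 11 h = May 11 2009 1:00 AM.
May 11 2009 1:00 AM + 11 h = May 11 2009 12:00 PM.

May 11 2009 12:00 PM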